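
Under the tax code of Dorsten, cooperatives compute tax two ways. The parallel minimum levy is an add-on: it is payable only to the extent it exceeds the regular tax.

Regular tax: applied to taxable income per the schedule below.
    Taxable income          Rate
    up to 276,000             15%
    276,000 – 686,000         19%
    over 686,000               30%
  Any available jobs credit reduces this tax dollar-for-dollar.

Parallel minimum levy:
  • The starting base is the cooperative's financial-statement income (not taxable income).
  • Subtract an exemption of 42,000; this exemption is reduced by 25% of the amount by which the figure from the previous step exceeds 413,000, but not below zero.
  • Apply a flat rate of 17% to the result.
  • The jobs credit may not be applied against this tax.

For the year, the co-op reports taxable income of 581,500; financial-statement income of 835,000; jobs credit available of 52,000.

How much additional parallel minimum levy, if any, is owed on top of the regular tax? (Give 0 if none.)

94,505

Regular tax:
  276,000 × 15% = 41,400
  305,500 × 19% = 58,045
  → 99,445
  Less jobs credit 52,000 → 47,445

Parallel minimum levy:
  Base (financial-statement income): 835,000
  Exemption: 25% × (835,000 − 413,000) = 105,500 ≥ 42,000, so the exemption is fully phased out
  Base: 835,000 − 0 = 835,000
  835,000 × 17% = 141,950

Excess of parallel minimum levy over regular tax: 141,950 − 47,445 = 94,505.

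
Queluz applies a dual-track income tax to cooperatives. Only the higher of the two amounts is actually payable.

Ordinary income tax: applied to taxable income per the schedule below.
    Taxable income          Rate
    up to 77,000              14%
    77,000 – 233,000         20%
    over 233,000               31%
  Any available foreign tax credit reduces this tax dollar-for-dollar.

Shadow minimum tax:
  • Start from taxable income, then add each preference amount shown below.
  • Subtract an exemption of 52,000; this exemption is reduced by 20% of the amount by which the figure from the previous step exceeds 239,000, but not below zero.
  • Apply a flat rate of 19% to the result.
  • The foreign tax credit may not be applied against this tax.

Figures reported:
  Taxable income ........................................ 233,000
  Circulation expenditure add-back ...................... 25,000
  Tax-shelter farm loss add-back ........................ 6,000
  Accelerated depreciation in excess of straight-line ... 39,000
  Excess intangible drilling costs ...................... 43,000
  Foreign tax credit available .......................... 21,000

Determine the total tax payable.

Shadow minimum tax:
  Adjusted income: 233,000 + 25,000 + 6,000 + 39,000 + 43,000 = 346,000
  Exemption: 52,000 − 20% × (346,000 − 239,000) = 52,000 − 21,400 = 30,600
  Base: 346,000 − 30,600 = 315,400
  315,400 × 19% = 59,926

Ordinary income tax:
  77,000 × 14% = 10,780
  156,000 × 20% = 31,200
  → 41,980
  Less foreign tax credit 21,000 → 20,980

59,926 > 20,980, so the shadow minimum tax is the binding amount.

59,926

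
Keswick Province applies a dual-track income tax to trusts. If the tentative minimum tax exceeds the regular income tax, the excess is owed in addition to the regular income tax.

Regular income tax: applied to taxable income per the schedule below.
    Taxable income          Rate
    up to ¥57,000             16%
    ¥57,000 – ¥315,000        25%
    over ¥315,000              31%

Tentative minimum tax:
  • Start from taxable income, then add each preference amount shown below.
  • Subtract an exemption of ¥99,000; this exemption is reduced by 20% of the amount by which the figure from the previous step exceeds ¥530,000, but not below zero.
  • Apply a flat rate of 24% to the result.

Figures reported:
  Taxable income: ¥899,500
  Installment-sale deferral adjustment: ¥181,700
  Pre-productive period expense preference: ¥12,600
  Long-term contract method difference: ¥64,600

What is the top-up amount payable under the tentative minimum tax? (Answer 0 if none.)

¥23,201

Tentative minimum tax:
  Adjusted income: ¥899,500 + ¥181,700 + ¥12,600 + ¥64,600 = ¥1,158,400
  Exemption: 20% × (¥1,158,400 − ¥530,000) = ¥125,680 ≥ ¥99,000, so the exemption is fully phased out
  Base: ¥1,158,400 − ¥0 = ¥1,158,400
  ¥1,158,400 × 24% = ¥278,016

Regular income tax:
  ¥57,000 × 16% = ¥9,120
  ¥258,000 × 25% = ¥64,500
  ¥584,500 × 31% = ¥181,195
  → ¥254,815

Excess of tentative minimum tax over regular income tax: ¥278,016 − ¥254,815 = ¥23,201.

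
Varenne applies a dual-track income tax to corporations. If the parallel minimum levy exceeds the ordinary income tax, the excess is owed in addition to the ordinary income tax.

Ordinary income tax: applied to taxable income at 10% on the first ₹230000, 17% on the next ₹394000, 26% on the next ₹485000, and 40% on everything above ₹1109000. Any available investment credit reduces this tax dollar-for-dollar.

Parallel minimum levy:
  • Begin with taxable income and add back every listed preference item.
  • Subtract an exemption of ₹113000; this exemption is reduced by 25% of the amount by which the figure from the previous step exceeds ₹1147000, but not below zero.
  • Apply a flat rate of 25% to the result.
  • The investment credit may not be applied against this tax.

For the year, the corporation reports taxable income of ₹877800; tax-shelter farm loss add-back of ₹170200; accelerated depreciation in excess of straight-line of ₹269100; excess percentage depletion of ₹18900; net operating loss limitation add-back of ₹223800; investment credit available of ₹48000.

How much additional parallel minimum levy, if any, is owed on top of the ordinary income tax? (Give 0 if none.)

₹279532

Ordinary income tax:
  ₹230000 × 10% = ₹23000
  ₹394000 × 17% = ₹66980
  ₹253800 × 26% = ₹65988
  → ₹155968
  Less investment credit ₹48000 → ₹107968

Parallel minimum levy:
  Adjusted income: ₹877800 + ₹170200 + ₹269100 + ₹18900 + ₹223800 = ₹1559800
  Exemption: ₹113000 − 25% × (₹1559800 − ₹1147000) = ₹113000 − ₹103200 = ₹9800
  Base: ₹1559800 − ₹9800 = ₹1550000
  ₹1550000 × 25% = ₹387500

Excess of parallel minimum levy over ordinary income tax: ₹387500 − ₹107968 = ₹279532.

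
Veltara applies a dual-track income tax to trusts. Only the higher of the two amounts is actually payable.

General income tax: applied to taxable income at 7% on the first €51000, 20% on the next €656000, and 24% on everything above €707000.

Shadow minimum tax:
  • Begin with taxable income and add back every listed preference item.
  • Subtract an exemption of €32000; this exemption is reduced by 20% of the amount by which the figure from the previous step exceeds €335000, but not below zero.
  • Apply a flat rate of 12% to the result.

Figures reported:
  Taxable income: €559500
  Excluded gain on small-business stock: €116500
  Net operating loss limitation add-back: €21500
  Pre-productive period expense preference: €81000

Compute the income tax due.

€105270

Shadow minimum tax:
  Adjusted income: €559500 + €116500 + €21500 + €81000 = €778500
  Exemption: 20% × (€778500 − €335000) = €88700 ≥ €32000, so the exemption is fully phased out
  Base: €778500 − €0 = €778500
  €778500 × 12% = €93420

General income tax:
  €51000 × 7% = €3570
  €508500 × 20% = €101700
  → €105270

€105270 > €93420, so the general income tax governs.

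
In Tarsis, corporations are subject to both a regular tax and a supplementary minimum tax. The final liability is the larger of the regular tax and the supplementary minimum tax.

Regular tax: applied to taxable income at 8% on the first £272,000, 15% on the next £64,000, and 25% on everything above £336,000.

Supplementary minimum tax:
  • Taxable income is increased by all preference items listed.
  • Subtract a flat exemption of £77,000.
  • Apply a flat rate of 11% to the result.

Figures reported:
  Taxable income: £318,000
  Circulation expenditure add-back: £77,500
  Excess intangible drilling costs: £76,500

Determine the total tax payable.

Regular tax:
  £272,000 × 8% = £21,760
  £46,000 × 15% = £6,900
  → £28,660

Supplementary minimum tax:
  Adjusted income: £318,000 + £77,500 + £76,500 = £472,000
  Less exemption £77,000 → base £395,000
  £395,000 × 11% = £43,450

£43,450 > £28,660, so the supplementary minimum tax is the binding amount.

£43,450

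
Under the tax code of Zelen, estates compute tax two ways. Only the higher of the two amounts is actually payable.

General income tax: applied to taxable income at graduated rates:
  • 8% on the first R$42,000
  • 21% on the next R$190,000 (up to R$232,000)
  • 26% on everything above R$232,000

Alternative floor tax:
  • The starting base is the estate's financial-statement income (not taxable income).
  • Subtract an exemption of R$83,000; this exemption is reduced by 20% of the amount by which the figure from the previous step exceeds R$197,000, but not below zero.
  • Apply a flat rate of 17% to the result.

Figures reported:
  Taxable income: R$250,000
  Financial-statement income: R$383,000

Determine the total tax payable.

R$57,324

Alternative floor tax:
  Base (financial-statement income): R$383,000
  Exemption: R$83,000 − 20% × (R$383,000 − R$197,000) = R$83,000 − R$37,200 = R$45,800
  Base: R$383,000 − R$45,800 = R$337,200
  R$337,200 × 17% = R$57,324

General income tax:
  R$42,000 × 8% = R$3,360
  R$190,000 × 21% = R$39,900
  R$18,000 × 26% = R$4,680
  → R$47,940

R$57,324 > R$47,940, so the alternative floor tax is the binding amount.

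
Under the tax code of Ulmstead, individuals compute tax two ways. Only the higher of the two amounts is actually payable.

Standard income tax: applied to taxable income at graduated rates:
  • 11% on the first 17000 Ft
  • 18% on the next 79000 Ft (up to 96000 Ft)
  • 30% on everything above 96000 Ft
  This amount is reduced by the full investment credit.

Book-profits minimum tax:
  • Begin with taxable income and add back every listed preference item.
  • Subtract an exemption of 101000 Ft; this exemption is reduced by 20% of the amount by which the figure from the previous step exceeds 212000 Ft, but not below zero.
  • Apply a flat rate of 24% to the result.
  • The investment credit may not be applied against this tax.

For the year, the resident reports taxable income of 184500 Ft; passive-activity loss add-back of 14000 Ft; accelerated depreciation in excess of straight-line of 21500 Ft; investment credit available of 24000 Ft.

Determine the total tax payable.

28944 Ft

Standard income tax:
  17000 Ft × 11% = 1870 Ft
  79000 Ft × 18% = 14220 Ft
  88500 Ft × 30% = 26550 Ft
  → 42640 Ft
  Less investment credit 24000 Ft → 18640 Ft

Book-profits minimum tax:
  Adjusted income: 184500 Ft + 14000 Ft + 21500 Ft = 220000 Ft
  Exemption: 101000 Ft − 20% × (220000 Ft − 212000 Ft) = 101000 Ft − 1600 Ft = 99400 Ft
  Base: 220000 Ft − 99400 Ft = 120600 Ft
  120600 Ft × 24% = 28944 Ft

28944 Ft > 18640 Ft, so the book-profits minimum tax is the binding amount.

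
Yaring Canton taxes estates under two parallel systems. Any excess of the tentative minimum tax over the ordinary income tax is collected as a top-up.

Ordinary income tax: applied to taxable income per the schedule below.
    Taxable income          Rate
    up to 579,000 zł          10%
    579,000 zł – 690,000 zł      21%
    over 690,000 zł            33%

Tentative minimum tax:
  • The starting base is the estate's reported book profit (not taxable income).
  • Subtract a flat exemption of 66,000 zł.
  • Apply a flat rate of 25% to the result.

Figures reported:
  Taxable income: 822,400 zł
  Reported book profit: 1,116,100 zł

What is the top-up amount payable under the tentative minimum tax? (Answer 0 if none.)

Tentative minimum tax:
  Base (reported book profit): 1,116,100 zł
  Less exemption 66,000 zł → base 1,050,100 zł
  1,050,100 zł × 25% = 262,525 zł

Ordinary income tax:
  579,000 zł × 10% = 57,900 zł
  111,000 zł × 21% = 23,310 zł
  132,400 zł × 33% = 43,692 zł
  → 124,902 zł

Excess of tentative minimum tax over ordinary income tax: 262,525 zł − 124,902 zł = 137,623 zł.

137,623 zł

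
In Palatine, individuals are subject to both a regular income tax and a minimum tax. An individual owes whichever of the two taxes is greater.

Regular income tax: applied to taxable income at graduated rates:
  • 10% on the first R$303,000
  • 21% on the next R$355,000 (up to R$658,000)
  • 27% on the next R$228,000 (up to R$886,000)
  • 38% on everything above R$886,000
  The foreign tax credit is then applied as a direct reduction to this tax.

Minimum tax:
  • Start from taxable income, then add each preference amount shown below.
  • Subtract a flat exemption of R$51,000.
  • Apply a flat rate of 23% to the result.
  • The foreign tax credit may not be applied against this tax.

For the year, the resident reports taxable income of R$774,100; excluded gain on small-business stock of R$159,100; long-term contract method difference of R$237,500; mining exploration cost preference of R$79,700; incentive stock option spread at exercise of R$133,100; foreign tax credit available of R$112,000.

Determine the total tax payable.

R$306,475

Minimum tax:
  Adjusted income: R$774,100 + R$159,100 + R$237,500 + R$79,700 + R$133,100 = R$1,383,500
  Less exemption R$51,000 → base R$1,332,500
  R$1,332,500 × 23% = R$306,475

Regular income tax:
  R$303,000 × 10% = R$30,300
  R$355,000 × 21% = R$74,550
  R$116,100 × 27% = R$31,347
  → R$136,197
  Less foreign tax credit R$112,000 → R$24,197

R$306,475 > R$24,197, so the minimum tax is the binding amount.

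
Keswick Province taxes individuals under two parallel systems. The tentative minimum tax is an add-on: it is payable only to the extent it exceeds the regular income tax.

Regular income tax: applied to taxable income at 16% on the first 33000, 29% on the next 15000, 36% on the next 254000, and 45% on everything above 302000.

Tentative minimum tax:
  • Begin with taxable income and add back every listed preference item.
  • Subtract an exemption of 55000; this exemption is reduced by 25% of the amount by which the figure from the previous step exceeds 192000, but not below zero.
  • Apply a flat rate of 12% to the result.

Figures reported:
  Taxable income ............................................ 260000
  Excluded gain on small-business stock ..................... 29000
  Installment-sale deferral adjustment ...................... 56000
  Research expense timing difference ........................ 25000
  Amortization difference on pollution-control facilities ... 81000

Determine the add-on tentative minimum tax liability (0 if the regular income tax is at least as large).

0

Tentative minimum tax:
  Adjusted income: 260000 + 29000 + 56000 + 25000 + 81000 = 451000
  Exemption: 25% × (451000 − 192000) = 64750 ≥ 55000, so the exemption is fully phased out
  Base: 451000 − 0 = 451000
  451000 × 12% = 54120

Regular income tax:
  33000 × 16% = 5280
  15000 × 29% = 4350
  212000 × 36% = 76320
  → 85950

54120 ≤ 85950, so no add-on is due.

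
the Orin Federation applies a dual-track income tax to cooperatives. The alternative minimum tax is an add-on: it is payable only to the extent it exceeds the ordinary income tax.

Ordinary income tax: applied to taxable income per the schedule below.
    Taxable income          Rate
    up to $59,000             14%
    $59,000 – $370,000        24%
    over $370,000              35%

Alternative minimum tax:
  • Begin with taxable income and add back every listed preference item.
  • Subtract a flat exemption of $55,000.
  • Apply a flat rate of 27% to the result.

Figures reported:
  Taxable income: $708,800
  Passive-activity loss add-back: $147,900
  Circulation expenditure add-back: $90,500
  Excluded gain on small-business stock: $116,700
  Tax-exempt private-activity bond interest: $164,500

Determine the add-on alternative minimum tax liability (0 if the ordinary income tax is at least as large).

$115,338

Alternative minimum tax:
  Adjusted income: $708,800 + $147,900 + $90,500 + $116,700 + $164,500 = $1,228,400
  Less exemption $55,000 → base $1,173,400
  $1,173,400 × 27% = $316,818

Ordinary income tax:
  $59,000 × 14% = $8,260
  $311,000 × 24% = $74,640
  $338,800 × 35% = $118,580
  → $201,480

Excess of alternative minimum tax over ordinary income tax: $316,818 − $201,480 = $115,338.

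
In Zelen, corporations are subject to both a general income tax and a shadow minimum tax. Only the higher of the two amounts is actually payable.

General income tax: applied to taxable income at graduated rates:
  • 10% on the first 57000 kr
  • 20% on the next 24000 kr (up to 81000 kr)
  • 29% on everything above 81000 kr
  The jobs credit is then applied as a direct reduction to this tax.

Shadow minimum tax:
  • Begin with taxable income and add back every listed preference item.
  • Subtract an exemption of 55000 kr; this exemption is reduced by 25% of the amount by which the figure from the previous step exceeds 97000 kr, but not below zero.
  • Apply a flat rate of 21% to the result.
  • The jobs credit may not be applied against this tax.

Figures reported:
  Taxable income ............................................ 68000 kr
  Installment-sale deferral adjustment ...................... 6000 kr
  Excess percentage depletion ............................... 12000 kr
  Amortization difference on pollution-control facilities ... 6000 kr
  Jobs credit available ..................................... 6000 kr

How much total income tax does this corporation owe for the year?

7770 kr

Shadow minimum tax:
  Adjusted income: 68000 kr + 6000 kr + 12000 kr + 6000 kr = 92000 kr
  Exemption: 92000 kr ≤ 97000 kr, so full 55000 kr applies
  Base: 92000 kr − 55000 kr = 37000 kr
  37000 kr × 21% = 7770 kr

General income tax:
  57000 kr × 10% = 5700 kr
  11000 kr × 20% = 2200 kr
  → 7900 kr
  Less jobs credit 6000 kr → 1900 kr

7770 kr > 1900 kr, so the shadow minimum tax is the binding amount.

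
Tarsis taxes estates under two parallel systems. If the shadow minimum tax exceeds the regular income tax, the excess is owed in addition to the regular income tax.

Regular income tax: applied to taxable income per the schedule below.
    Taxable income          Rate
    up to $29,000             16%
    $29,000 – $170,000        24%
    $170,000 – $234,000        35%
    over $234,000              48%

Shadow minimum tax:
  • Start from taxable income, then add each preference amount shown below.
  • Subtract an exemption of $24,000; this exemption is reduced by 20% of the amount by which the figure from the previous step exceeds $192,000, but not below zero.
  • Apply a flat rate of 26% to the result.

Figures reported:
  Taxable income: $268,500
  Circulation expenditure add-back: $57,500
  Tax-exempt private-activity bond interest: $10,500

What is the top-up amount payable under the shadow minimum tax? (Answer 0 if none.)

$10,050

Shadow minimum tax:
  Adjusted income: $268,500 + $57,500 + $10,500 = $336,500
  Exemption: 20% × ($336,500 − $192,000) = $28,900 ≥ $24,000, so the exemption is fully phased out
  Base: $336,500 − $0 = $336,500
  $336,500 × 26% = $87,490

Regular income tax:
  $29,000 × 16% = $4,640
  $141,000 × 24% = $33,840
  $64,000 × 35% = $22,400
  $34,500 × 48% = $16,560
  → $77,440

Excess of shadow minimum tax over regular income tax: $87,490 − $77,440 = $10,050.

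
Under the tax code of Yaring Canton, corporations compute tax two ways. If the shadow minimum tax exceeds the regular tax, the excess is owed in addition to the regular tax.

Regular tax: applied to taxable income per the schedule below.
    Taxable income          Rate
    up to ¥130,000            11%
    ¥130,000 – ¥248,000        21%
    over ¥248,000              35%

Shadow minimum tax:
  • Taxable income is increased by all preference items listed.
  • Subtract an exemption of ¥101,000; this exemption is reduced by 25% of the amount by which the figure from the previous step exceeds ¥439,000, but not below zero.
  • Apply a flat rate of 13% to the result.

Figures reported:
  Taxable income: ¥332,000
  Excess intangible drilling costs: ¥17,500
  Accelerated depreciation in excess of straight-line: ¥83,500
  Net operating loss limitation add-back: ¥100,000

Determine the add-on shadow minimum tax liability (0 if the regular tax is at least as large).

Regular tax:
  ¥130,000 × 11% = ¥14,300
  ¥118,000 × 21% = ¥24,780
  ¥84,000 × 35% = ¥29,400
  → ¥68,480

Shadow minimum tax:
  Adjusted income: ¥332,000 + ¥17,500 + ¥83,500 + ¥100,000 = ¥533,000
  Exemption: ¥101,000 − 25% × (¥533,000 − ¥439,000) = ¥101,000 − ¥23,500 = ¥77,500
  Base: ¥533,000 − ¥77,500 = ¥455,500
  ¥455,500 × 13% = ¥59,215

¥59,215 ≤ ¥68,480, so no add-on is due.

¥0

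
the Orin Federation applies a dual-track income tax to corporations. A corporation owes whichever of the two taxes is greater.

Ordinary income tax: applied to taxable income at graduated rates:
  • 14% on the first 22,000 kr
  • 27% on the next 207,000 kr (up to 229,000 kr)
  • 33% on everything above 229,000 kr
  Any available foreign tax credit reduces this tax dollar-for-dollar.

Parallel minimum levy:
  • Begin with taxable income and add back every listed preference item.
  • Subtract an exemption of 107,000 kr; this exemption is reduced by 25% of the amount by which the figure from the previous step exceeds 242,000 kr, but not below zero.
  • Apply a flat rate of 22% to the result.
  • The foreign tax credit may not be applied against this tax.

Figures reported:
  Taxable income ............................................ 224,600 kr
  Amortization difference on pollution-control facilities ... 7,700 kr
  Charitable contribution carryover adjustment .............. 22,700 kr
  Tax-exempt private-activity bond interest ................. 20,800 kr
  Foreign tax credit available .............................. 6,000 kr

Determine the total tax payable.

51,782 kr

Parallel minimum levy:
  Adjusted income: 224,600 kr + 7,700 kr + 22,700 kr + 20,800 kr = 275,800 kr
  Exemption: 107,000 kr − 25% × (275,800 kr − 242,000 kr) = 107,000 kr − 8,450 kr = 98,550 kr
  Base: 275,800 kr − 98,550 kr = 177,250 kr
  177,250 kr × 22% = 38,995 kr

Ordinary income tax:
  22,000 kr × 14% = 3,080 kr
  202,600 kr × 27% = 54,702 kr
  → 57,782 kr
  Less foreign tax credit 6,000 kr → 51,782 kr

51,782 kr > 38,995 kr, so the ordinary income tax governs.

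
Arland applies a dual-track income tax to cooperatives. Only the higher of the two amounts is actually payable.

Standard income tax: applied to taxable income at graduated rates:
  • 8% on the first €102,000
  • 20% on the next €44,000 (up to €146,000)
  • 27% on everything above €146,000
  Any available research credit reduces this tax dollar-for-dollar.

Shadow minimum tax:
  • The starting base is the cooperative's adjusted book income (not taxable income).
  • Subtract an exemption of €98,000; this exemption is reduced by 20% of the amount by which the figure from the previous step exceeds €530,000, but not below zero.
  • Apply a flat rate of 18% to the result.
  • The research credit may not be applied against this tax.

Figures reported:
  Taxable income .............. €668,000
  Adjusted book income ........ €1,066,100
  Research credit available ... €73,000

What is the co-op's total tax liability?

Standard income tax:
  €102,000 × 8% = €8,160
  €44,000 × 20% = €8,800
  €522,000 × 27% = €140,940
  → €157,900
  Less research credit €73,000 → €84,900

Shadow minimum tax:
  Base (adjusted book income): €1,066,100
  Exemption: 20% × (€1,066,100 − €530,000) = €107,220 ≥ €98,000, so the exemption is fully phased out
  Base: €1,066,100 − €0 = €1,066,100
  €1,066,100 × 18% = €191,898

€191,898 > €84,900, so the shadow minimum tax is the binding amount.

€191,898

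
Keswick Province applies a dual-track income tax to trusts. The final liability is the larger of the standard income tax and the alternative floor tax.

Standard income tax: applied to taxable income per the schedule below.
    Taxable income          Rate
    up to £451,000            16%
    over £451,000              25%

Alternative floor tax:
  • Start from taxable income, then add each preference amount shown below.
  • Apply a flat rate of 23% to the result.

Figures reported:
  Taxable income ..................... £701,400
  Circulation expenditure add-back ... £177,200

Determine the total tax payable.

£202,078

Standard income tax:
  £451,000 × 16% = £72,160
  £250,400 × 25% = £62,600
  → £134,760

Alternative floor tax:
  Adjusted income: £701,400 + £177,200 = £878,600
  £878,600 × 23% = £202,078

£202,078 > £134,760, so the alternative floor tax is the binding amount.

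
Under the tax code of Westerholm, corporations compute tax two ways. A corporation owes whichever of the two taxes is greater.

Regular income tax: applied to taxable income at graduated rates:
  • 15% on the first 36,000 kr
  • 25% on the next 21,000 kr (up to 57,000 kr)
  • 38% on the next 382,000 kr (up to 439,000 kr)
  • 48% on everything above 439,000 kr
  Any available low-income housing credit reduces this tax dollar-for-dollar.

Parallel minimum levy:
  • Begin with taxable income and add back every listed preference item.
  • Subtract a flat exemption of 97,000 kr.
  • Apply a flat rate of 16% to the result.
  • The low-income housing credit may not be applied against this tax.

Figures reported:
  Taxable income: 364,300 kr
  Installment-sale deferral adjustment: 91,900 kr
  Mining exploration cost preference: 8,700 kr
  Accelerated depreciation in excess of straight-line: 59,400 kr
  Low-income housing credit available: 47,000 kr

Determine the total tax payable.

80,424 kr

Parallel minimum levy:
  Adjusted income: 364,300 kr + 91,900 kr + 8,700 kr + 59,400 kr = 524,300 kr
  Less exemption 97,000 kr → base 427,300 kr
  427,300 kr × 16% = 68,368 kr

Regular income tax:
  36,000 kr × 15% = 5,400 kr
  21,000 kr × 25% = 5,250 kr
  307,300 kr × 38% = 116,774 kr
  → 127,424 kr
  Less low-income housing credit 47,000 kr → 80,424 kr

80,424 kr > 68,368 kr, so the regular income tax governs.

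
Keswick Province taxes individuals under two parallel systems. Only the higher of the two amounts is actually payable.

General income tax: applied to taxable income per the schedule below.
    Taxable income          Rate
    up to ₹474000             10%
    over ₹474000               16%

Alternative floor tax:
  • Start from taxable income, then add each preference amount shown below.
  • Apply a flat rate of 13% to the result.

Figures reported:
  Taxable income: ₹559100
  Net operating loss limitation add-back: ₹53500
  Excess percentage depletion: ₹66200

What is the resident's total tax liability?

₹88244

General income tax:
  ₹474000 × 10% = ₹47400
  ₹85100 × 16% = ₹13616
  → ₹61016

Alternative floor tax:
  Adjusted income: ₹559100 + ₹53500 + ₹66200 = ₹678800
  ₹678800 × 13% = ₹88244

₹88244 > ₹61016, so the alternative floor tax is the binding amount.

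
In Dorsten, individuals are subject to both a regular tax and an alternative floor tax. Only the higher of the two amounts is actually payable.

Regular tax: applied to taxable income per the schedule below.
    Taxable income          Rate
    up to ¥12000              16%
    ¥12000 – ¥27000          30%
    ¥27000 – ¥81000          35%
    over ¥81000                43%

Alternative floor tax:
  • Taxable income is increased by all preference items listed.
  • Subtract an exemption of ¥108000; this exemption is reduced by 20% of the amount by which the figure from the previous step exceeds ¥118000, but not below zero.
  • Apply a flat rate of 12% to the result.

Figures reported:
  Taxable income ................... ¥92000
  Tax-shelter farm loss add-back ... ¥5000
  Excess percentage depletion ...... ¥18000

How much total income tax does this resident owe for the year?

¥30050

Regular tax:
  ¥12000 × 16% = ¥1920
  ¥15000 × 30% = ¥4500
  ¥54000 × 35% = ¥18900
  ¥11000 × 43% = ¥4730
  → ¥30050

Alternative floor tax:
  Adjusted income: ¥92000 + ¥5000 + ¥18000 = ¥115000
  Exemption: ¥115000 ≤ ¥118000, so full ¥108000 applies
  Base: ¥115000 − ¥108000 = ¥7000
  ¥7000 × 12% = ¥840

¥30050 > ¥840, so the regular tax governs.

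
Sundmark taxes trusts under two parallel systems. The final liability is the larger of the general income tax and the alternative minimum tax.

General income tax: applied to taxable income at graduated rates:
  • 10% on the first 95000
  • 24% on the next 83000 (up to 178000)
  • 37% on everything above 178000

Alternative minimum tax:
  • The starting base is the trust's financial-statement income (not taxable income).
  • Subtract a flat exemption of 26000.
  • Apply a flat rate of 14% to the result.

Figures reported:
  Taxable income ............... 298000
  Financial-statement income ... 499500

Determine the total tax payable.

Alternative minimum tax:
  Base (financial-statement income): 499500
  Less exemption 26000 → base 473500
  473500 × 14% = 66290

General income tax:
  95000 × 10% = 9500
  83000 × 24% = 19920
  120000 × 37% = 44400
  → 73820

73820 > 66290, so the general income tax governs.

73820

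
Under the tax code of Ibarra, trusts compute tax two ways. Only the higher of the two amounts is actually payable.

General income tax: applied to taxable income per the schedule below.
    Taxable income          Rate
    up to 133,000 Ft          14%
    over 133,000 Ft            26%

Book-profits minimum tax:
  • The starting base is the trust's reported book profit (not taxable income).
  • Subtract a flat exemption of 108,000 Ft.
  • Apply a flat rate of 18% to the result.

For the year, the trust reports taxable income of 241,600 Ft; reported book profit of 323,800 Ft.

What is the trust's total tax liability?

Book-profits minimum tax:
  Base (reported book profit): 323,800 Ft
  Less exemption 108,000 Ft → base 215,800 Ft
  215,800 Ft × 18% = 38,844 Ft

General income tax:
  133,000 Ft × 14% = 18,620 Ft
  108,600 Ft × 26% = 28,236 Ft
  → 46,856 Ft

46,856 Ft > 38,844 Ft, so the general income tax governs.

46,856 Ft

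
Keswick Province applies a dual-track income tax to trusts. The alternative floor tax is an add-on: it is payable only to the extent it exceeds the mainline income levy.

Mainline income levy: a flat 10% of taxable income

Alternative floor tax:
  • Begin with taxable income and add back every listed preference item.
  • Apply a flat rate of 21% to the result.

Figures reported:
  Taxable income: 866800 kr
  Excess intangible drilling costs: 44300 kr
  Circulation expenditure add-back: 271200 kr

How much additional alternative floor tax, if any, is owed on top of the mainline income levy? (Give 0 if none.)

161603 kr

Mainline income levy:
  866800 kr × 10% = 86680 kr

Alternative floor tax:
  Adjusted income: 866800 kr + 44300 kr + 271200 kr = 1182300 kr
  1182300 kr × 21% = 248283 kr

Excess of alternative floor tax over mainline income levy: 248283 kr − 86680 kr = 161603 kr.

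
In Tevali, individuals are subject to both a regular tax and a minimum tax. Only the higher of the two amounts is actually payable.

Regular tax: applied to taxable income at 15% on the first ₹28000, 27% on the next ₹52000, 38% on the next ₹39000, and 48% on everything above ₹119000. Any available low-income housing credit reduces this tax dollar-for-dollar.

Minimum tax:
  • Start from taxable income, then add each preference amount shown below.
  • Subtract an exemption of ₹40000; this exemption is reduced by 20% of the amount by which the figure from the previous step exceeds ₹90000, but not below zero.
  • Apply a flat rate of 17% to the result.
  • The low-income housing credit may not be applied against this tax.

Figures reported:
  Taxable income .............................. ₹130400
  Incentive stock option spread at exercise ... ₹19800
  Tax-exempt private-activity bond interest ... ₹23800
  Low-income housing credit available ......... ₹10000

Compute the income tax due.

Regular tax:
  ₹28000 × 15% = ₹4200
  ₹52000 × 27% = ₹14040
  ₹39000 × 38% = ₹14820
  ₹11400 × 48% = ₹5472
  → ₹38532
  Less low-income housing credit ₹10000 → ₹28532

Minimum tax:
  Adjusted income: ₹130400 + ₹19800 + ₹23800 = ₹174000
  Exemption: ₹40000 − 20% × (₹174000 − ₹90000) = ₹40000 − ₹16800 = ₹23200
  Base: ₹174000 − ₹23200 = ₹150800
  ₹150800 × 17% = ₹25636

₹28532 > ₹25636, so the regular tax governs.

₹28532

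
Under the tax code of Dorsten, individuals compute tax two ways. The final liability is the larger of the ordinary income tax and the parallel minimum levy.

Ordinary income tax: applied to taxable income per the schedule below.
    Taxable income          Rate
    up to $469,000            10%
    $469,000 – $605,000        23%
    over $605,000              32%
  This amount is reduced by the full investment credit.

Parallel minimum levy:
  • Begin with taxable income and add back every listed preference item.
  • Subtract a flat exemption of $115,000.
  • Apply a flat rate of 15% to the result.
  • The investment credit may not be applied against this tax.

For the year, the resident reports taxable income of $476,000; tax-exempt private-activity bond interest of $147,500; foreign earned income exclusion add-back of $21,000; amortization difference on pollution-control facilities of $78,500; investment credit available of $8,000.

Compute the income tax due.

$91,200

Ordinary income tax:
  $469,000 × 10% = $46,900
  $7,000 × 23% = $1,610
  → $48,510
  Less investment credit $8,000 → $40,510

Parallel minimum levy:
  Adjusted income: $476,000 + $147,500 + $21,000 + $78,500 = $723,000
  Less exemption $115,000 → base $608,000
  $608,000 × 15% = $91,200

$91,200 > $40,510, so the parallel minimum levy is the binding amount.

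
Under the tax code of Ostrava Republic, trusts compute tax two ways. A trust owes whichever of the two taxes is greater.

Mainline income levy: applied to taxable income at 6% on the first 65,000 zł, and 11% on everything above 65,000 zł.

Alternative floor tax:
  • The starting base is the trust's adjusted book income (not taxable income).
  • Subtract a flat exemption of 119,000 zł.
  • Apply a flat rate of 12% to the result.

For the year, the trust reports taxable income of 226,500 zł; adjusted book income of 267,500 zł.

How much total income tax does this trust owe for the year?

Mainline income levy:
  65,000 zł × 6% = 3,900 zł
  161,500 zł × 11% = 17,765 zł
  → 21,665 zł

Alternative floor tax:
  Base (adjusted book income): 267,500 zł
  Less exemption 119,000 zł → base 148,500 zł
  148,500 zł × 12% = 17,820 zł

21,665 zł > 17,820 zł, so the mainline income levy governs.

21,665 zł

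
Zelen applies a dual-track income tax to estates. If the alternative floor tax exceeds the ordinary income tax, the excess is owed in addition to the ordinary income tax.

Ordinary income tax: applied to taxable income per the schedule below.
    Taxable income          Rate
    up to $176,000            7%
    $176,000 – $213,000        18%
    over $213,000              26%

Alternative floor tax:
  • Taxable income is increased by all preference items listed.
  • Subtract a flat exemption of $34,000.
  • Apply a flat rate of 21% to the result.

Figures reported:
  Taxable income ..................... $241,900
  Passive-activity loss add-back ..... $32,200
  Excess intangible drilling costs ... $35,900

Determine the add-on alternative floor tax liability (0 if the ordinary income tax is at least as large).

$31,466

Alternative floor tax:
  Adjusted income: $241,900 + $32,200 + $35,900 = $310,000
  Less exemption $34,000 → base $276,000
  $276,000 × 21% = $57,960

Ordinary income tax:
  $176,000 × 7% = $12,320
  $37,000 × 18% = $6,660
  $28,900 × 26% = $7,514
  → $26,494

Excess of alternative floor tax over ordinary income tax: $57,960 − $26,494 = $31,466.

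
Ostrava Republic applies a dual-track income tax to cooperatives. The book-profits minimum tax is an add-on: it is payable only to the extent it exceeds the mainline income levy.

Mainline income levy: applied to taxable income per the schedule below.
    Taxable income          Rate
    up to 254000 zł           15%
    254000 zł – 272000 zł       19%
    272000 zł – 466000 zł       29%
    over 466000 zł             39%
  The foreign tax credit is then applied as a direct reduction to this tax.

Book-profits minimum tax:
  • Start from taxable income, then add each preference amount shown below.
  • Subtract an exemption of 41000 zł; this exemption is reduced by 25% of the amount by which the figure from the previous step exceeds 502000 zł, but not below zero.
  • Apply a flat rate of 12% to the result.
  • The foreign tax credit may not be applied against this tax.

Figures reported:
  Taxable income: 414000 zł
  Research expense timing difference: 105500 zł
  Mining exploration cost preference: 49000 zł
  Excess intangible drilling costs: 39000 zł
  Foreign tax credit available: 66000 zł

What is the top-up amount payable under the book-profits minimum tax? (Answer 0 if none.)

54445 zł

Mainline income levy:
  254000 zł × 15% = 38100 zł
  18000 zł × 19% = 3420 zł
  142000 zł × 29% = 41180 zł
  → 82700 zł
  Less foreign tax credit 66000 zł → 16700 zł

Book-profits minimum tax:
  Adjusted income: 414000 zł + 105500 zł + 49000 zł + 39000 zł = 607500 zł
  Exemption: 41000 zł − 25% × (607500 zł − 502000 zł) = 41000 zł − 26375 zł = 14625 zł
  Base: 607500 zł − 14625 zł = 592875 zł
  592875 zł × 12% = 71145 zł

Excess of book-profits minimum tax over mainline income levy: 71145 zł − 16700 zł = 54445 zł.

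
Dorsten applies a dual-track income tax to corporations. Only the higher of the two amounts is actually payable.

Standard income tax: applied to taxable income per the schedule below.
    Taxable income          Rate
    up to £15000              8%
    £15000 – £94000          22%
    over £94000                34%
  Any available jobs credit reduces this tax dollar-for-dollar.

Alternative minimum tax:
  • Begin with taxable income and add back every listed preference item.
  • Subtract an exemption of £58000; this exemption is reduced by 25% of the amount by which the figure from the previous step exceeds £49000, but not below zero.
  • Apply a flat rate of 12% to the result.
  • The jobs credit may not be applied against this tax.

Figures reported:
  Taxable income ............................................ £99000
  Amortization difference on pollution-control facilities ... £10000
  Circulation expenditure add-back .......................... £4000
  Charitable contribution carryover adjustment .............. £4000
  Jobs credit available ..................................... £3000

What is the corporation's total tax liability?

Alternative minimum tax:
  Adjusted income: £99000 + £10000 + £4000 + £4000 = £117000
  Exemption: £58000 − 25% × (£117000 − £49000) = £58000 − £17000 = £41000
  Base: £117000 − £41000 = £76000
  £76000 × 12% = £9120

Standard income tax:
  £15000 × 8% = £1200
  £79000 × 22% = £17380
  £5000 × 34% = £1700
  → £20280
  Less jobs credit £3000 → £17280

£17280 > £9120, so the standard income tax governs.

£17280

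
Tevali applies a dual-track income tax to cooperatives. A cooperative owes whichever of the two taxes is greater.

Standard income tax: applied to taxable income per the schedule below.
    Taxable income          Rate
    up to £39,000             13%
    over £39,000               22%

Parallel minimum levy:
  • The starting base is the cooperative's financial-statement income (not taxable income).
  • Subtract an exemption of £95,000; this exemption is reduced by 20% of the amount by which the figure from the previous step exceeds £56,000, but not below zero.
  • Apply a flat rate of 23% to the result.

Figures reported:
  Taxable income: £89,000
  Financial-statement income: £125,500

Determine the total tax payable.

Standard income tax:
  £39,000 × 13% = £5,070
  £50,000 × 22% = £11,000
  → £16,070

Parallel minimum levy:
  Base (financial-statement income): £125,500
  Exemption: £95,000 − 20% × (£125,500 − £56,000) = £95,000 − £13,900 = £81,100
  Base: £125,500 − £81,100 = £44,400
  £44,400 × 23% = £10,212

£16,070 > £10,212, so the standard income tax governs.

£16,070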